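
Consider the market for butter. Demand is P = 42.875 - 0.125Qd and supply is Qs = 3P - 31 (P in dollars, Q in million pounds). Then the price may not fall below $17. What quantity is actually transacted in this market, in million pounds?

71

Rearranging demand gives Qd = 343 - 8P. In a free market, 343 - 8P = 3P - 31 gives the equilibrium P* = 34, Q* = 71.
The floor of 17 is below the equilibrium price 34, so it is not binding; the market clears at P* = 34, Q* = 71.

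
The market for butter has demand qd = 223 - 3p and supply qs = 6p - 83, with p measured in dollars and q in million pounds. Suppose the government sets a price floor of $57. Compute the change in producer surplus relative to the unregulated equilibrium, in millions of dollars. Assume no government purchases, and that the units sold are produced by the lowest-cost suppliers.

Equilibrium: 223 - 3p = 6p - 83, so 306 = 9p and p* = 34, q* = 121.
Since 57 > 34, the floor is binding.
At p = 57: qd = 223 - 3·57 = 52 and qs = 6·57 - 83 = 259.
Producer surplus without the control is ½ · (34 - 83/6) · 121 = 14641/12.
With the floor, 52 units are sold at 57. The supply price at q = 52 is 22.5, so PS = ½ · [(57 - 83/6) + (57 - 22.5)] · 52 = 6058/3.
Change in producer surplus = 6058/3 - 14641/12 = 799.25.

799.25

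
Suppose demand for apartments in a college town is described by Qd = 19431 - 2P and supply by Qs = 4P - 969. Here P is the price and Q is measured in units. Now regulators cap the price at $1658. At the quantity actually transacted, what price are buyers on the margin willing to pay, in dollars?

Setting quantity demanded equal to quantity supplied, 19431 - 2P = 4P - 969, gives P* = 3400 and Q* = 12631.
Because the ceiling (1658) lies below the market-clearing price, it is binding.
At P = 1658: Qd = 19431 - 2·1658 = 16115 and Qs = 4·1658 - 969 = 5663.
Only 5663 units reach the market. On the demand curve, the marginal buyer's willingness to pay at Q = 5663 is (19431 - 5663)/2 = 6884.

6884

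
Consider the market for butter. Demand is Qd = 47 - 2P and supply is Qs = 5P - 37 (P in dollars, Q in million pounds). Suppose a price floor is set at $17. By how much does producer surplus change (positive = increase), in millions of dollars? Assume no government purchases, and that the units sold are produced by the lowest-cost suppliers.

Setting quantity demanded equal to quantity supplied, 47 - 2P = 5P - 37, gives P* = 12 and Q* = 23.
Since 17 > 12, the floor is binding.
At P = 17: Qd = 47 - 2·17 = 13 and Qs = 5·17 - 37 = 48.
Producer surplus without the control is ½ · (12 - 7.4) · 23 = 52.9.
With the floor, 13 units are sold at 17. The supply price at Q = 13 is 10, so PS = ½ · [(17 - 7.4) + (17 - 10)] · 13 = 107.9.
Change in producer surplus = 107.9 - 52.9 = 55.

55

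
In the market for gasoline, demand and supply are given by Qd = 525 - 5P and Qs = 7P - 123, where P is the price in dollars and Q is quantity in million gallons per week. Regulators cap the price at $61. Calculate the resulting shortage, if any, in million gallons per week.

0

Without the control the market clears where 525 - 5P = 7P - 123, i.e. P* = 54 and Q* = 255.
The ceiling of 61 is above the equilibrium price 54, so it is not binding; the market clears at P* = 54, Q* = 255.
Since the control does not bind, there is no shortage.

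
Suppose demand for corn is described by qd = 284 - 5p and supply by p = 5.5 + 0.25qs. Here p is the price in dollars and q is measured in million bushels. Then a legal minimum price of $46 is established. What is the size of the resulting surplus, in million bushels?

108

Rearranging supply gives qs = 4p - 22. Setting quantity demanded equal to quantity supplied, 284 - 5p = 4p - 22, gives p* = 34 and q* = 114.
The floor of 46 is above the equilibrium price 34, so it binds.
At p = 46: qd = 284 - 5·46 = 54 and qs = 4·46 - 22 = 162.
Surplus = qs - qd = 162 - 54 = 108.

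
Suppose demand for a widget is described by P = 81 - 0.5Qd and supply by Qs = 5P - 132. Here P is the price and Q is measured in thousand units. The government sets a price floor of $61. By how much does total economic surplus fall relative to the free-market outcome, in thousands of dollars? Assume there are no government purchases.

505.4

Rearranging demand gives Qd = 162 - 2P. In a free market, 162 - 2P = 5P - 132 gives the equilibrium P* = 42, Q* = 78.
Because the floor (61) lies above the market-clearing price, it is binding.
At P = 61: Qd = 162 - 2·61 = 40 and Qs = 5·61 - 132 = 173.
Quantity traded falls to 40. At Q = 40 the demand price is (162 - 40)/2 = 61 and the supply price is (132 + 40)/5 = 34.4.
Deadweight loss = ½ · (61 - 34.4) · (78 - 40) = ½ · 26.6 · 38 = 505.4.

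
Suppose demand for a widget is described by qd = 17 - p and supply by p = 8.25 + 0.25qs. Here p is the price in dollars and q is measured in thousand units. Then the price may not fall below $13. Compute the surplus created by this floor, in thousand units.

15

Rearranging supply gives qs = 4p - 33. In a free market, 17 - p = 4p - 33 gives the equilibrium p* = 10, q* = 7.
The floor of 13 is above the equilibrium price 10, so it binds.
At p = 13: qd = 17 - 13 = 4 and qs = 4·13 - 33 = 19.
Surplus = qs - qd = 19 - 4 = 15.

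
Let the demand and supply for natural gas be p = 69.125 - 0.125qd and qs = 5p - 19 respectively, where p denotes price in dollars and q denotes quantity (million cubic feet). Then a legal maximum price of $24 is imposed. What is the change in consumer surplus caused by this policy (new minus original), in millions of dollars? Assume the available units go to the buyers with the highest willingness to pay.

1395

Rearranging demand gives qd = 553 - 8p. Without the control the market clears where 553 - 8p = 5p - 19, i.e. p* = 44 and q* = 201.
Because the ceiling (24) lies below the market-clearing price, it is binding.
At p = 24: qd = 553 - 8·24 = 361 and qs = 5·24 - 19 = 101.
Consumer surplus without the control is ½ · (69.125 - 44) · 201 = 2525.0625.
With the ceiling, 101 units are sold at 24 (assume they go to the highest-value buyers). The demand price at q = 101 is 56.5, so CS = ½ · [(69.125 - 24) + (56.5 - 24)] · 101 = 3920.0625.
Change in consumer surplus = 3920.0625 - 2525.0625 = 1395.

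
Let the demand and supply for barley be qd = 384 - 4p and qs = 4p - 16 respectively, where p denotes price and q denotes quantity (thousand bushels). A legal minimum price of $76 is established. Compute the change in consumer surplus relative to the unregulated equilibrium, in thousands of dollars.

Equilibrium: 384 - 4p = 4p - 16, so 400 = 8p and p* = 50, q* = 184.
Because the floor (76) lies above the market-clearing price, it is binding.
At p = 76: qd = 384 - 4·76 = 80 and qs = 4·76 - 16 = 288.
Consumer surplus without the control is ½ · (96 - 50) · 184 = 4232.
With the floor, consumers buy 80 units at 76, so CS = ½ · (96 - 76) · 80 = 800.
Change in consumer surplus = 800 - 4232 = -3432.

-3432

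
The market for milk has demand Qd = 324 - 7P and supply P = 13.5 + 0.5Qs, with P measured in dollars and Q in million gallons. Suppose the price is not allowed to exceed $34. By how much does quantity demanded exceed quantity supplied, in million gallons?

45

Rearranging supply gives Qs = 2P - 27. Without the control the market clears where 324 - 7P = 2P - 27, i.e. P* = 39 and Q* = 51.
The ceiling of 34 is below the equilibrium price 39, so it binds.
At P = 34: Qd = 324 - 7·34 = 86 and Qs = 2·34 - 27 = 41.
Shortage = Qd - Qs = 86 - 41 = 45.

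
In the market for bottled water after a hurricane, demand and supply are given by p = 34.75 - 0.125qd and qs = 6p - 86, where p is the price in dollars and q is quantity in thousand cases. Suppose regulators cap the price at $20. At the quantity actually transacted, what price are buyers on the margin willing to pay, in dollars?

30.5

Rearranging demand gives qd = 278 - 8p. Equilibrium: 278 - 8p = 6p - 86, so 364 = 14p and p* = 26, q* = 70.
Because the ceiling (20) lies below the market-clearing price, it is binding.
At p = 20: qd = 278 - 8·20 = 118 and qs = 6·20 - 86 = 34.
Only 34 units reach the market. On the demand curve, the marginal buyer's willingness to pay at q = 34 is (278 - 34)/8 = 30.5.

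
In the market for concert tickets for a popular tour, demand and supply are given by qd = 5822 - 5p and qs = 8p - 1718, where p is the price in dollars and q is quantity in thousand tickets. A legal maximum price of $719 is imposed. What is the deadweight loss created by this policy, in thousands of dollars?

Without the control the market clears where 5822 - 5p = 8p - 1718, i.e. p* = 580 and q* = 2922.
Since 719 is above p* = 580, the ceiling does not bind and the free-market outcome prevails.
Since the control does not bind, no trades are prevented and deadweight loss is zero.

0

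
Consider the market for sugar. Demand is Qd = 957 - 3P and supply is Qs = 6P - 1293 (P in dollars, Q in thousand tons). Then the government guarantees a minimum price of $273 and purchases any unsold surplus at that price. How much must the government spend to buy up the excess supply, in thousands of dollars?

Equilibrium: 957 - 3P = 6P - 1293, so 2250 = 9P and P* = 250, Q* = 207.
Because the floor (273) lies above the market-clearing price, it is binding.
At P = 273: Qd = 957 - 3·273 = 138 and Qs = 6·273 - 1293 = 345.
Surplus = Qs - Qd = 207.
Government expenditure = surplus × support price = 207 × 273 = 56511.

56511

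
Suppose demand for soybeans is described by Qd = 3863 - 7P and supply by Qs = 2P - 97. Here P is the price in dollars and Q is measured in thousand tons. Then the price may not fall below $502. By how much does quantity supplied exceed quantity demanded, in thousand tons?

558

Equilibrium: 3863 - 7P = 2P - 97, so 3960 = 9P and P* = 440, Q* = 783.
Because the floor (502) lies above the market-clearing price, it is binding.
At P = 502: Qd = 3863 - 7·502 = 349 and Qs = 2·502 - 97 = 907.
Surplus = Qs - Qd = 907 - 349 = 558.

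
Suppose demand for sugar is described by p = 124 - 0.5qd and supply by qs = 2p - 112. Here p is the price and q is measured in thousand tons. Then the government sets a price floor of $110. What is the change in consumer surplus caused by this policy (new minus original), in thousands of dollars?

-960

Rearranging demand gives qd = 248 - 2p. Without the control the market clears where 248 - 2p = 2p - 112, i.e. p* = 90 and q* = 68.
The floor of 110 is above the equilibrium price 90, so it binds.
At p = 110: qd = 248 - 2·110 = 28 and qs = 2·110 - 112 = 108.
Consumer surplus without the control is ½ · (124 - 90) · 68 = 1156.
With the floor, consumers buy 28 units at 110, so CS = ½ · (124 - 110) · 28 = 196.
Change in consumer surplus = 196 - 1156 = -960.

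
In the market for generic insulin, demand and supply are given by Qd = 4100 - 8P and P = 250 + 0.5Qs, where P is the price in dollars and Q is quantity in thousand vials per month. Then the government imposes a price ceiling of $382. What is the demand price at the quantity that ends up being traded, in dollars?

Rearranging supply gives Qs = 2P - 500. Setting quantity demanded equal to quantity supplied, 4100 - 8P = 2P - 500, gives P* = 460 and Q* = 420.
The ceiling of 382 is below the equilibrium price 460, so it binds.
At P = 382: Qd = 4100 - 8·382 = 1044 and Qs = 2·382 - 500 = 264.
Only 264 units reach the market. On the demand curve, the marginal buyer's willingness to pay at Q = 264 is (4100 - 264)/8 = 479.5.

479.5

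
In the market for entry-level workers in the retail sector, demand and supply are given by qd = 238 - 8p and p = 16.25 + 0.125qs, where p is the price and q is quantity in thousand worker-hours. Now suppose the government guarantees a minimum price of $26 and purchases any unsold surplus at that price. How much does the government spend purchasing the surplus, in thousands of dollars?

1248

Rearranging supply gives qs = 8p - 130. Without the control the market clears where 238 - 8p = 8p - 130, i.e. p* = 23 and q* = 54.
Since 26 > 23, the floor is binding.
At p = 26: qd = 238 - 8·26 = 30 and qs = 8·26 - 130 = 78.
Surplus = qs - qd = 48.
Government expenditure = surplus × support price = 48 × 26 = 1248.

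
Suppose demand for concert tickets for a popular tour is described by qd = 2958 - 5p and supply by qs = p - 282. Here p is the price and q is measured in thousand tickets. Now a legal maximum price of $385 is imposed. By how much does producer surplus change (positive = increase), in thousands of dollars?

Without the control the market clears where 2958 - 5p = p - 282, i.e. p* = 540 and q* = 258.
The ceiling of 385 is below the equilibrium price 540, so it binds.
At p = 385: qd = 2958 - 5·385 = 1033 and qs = 385 - 282 = 103.
Producer surplus without the control is ½ · (540 - 282) · 258 = 33282.
With the ceiling, producers sell 103 units at 385, so PS = ½ · (385 - 282) · 103 = 5304.5.
Change in producer surplus = 5304.5 - 33282 = -27977.5.

-27977.5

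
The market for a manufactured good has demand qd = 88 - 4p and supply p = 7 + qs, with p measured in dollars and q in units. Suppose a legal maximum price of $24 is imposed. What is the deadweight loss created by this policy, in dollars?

Rearranging supply gives qs = p - 7. Setting quantity demanded equal to quantity supplied, 88 - 4p = p - 7, gives p* = 19 and q* = 12.
Since 24 is above p* = 19, the ceiling does not bind and the free-market outcome prevails.
Since the control does not bind, no trades are prevented and deadweight loss is zero.

0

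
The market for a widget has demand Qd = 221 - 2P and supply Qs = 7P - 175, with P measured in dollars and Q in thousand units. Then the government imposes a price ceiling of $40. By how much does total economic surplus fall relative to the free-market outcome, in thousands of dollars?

Equilibrium: 221 - 2P = 7P - 175, so 396 = 9P and P* = 44, Q* = 133.
The ceiling of 40 is below the equilibrium price 44, so it binds.
At P = 40: Qd = 221 - 2·40 = 141 and Qs = 7·40 - 175 = 105.
Quantity traded falls to 105. At Q = 105 the demand price is (221 - 105)/2 = 58 and the supply price is (175 + 105)/7 = 40.
Deadweight loss = ½ · (58 - 40) · (133 - 105) = ½ · 18 · 28 = 252.

252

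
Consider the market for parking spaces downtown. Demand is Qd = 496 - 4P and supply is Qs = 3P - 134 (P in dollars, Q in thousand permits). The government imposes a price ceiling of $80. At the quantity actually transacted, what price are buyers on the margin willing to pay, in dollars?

Without the control the market clears where 496 - 4P = 3P - 134, i.e. P* = 90 and Q* = 136.
Because the ceiling (80) lies below the market-clearing price, it is binding.
At P = 80: Qd = 496 - 4·80 = 176 and Qs = 3·80 - 134 = 106.
Only 106 units reach the market. On the demand curve, the marginal buyer's willingness to pay at Q = 106 is (496 - 106)/4 = 97.5.

97.5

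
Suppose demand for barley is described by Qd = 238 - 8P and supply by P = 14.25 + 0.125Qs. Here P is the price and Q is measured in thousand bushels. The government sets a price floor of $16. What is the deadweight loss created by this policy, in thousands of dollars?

Rearranging supply gives Qs = 8P - 114. Without the control the market clears where 238 - 8P = 8P - 114, i.e. P* = 22 and Q* = 62.
Since 16 is below P* = 22, the floor does not bind and the free-market outcome prevails.
Since the control does not bind, no trades are prevented and deadweight loss is zero.

0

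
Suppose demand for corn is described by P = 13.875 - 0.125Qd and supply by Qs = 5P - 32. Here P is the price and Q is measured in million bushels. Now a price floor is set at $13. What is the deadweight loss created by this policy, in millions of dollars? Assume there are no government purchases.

Rearranging demand gives Qd = 111 - 8P. Setting quantity demanded equal to quantity supplied, 111 - 8P = 5P - 32, gives P* = 11 and Q* = 23.
The floor of 13 is above the equilibrium price 11, so it binds.
At P = 13: Qd = 111 - 8·13 = 7 and Qs = 5·13 - 32 = 33.
Quantity traded falls to 7. At Q = 7 the demand price is (111 - 7)/8 = 13 and the supply price is (32 + 7)/5 = 7.8.
Deadweight loss = ½ · (13 - 7.8) · (23 - 7) = ½ · 5.2 · 16 = 41.6.

41.6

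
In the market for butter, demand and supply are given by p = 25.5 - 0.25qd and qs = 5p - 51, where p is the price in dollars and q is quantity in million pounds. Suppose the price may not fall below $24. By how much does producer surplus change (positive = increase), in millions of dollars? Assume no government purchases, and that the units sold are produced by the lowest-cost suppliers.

Rearranging demand gives qd = 102 - 4p. Equilibrium: 102 - 4p = 5p - 51, so 153 = 9p and p* = 17, q* = 34.
Because the floor (24) lies above the market-clearing price, it is binding.
At p = 24: qd = 102 - 4·24 = 6 and qs = 5·24 - 51 = 69.
Producer surplus without the control is ½ · (17 - 10.2) · 34 = 115.6.
With the floor, 6 units are sold at 24. The supply price at q = 6 is 11.4, so PS = ½ · [(24 - 10.2) + (24 - 11.4)] · 6 = 79.2.
Change in producer surplus = 79.2 - 115.6 = -36.4.

-36.4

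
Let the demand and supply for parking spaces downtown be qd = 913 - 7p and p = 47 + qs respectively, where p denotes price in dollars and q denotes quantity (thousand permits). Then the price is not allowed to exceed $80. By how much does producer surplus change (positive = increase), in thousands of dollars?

-2120

Rearranging supply gives qs = p - 47. Equilibrium: 913 - 7p = p - 47, so 960 = 8p and p* = 120, q* = 73.
The ceiling of 80 is below the equilibrium price 120, so it binds.
At p = 80: qd = 913 - 7·80 = 353 and qs = 80 - 47 = 33.
Producer surplus without the control is ½ · (120 - 47) · 73 = 2664.5.
With the ceiling, producers sell 33 units at 80, so PS = ½ · (80 - 47) · 33 = 544.5.
Change in producer surplus = 544.5 - 2664.5 = -2120.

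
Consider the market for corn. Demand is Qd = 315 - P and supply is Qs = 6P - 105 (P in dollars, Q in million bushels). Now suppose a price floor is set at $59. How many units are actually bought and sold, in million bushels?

255

In a free market, 315 - P = 6P - 105 gives the equilibrium P* = 60, Q* = 255.
The floor of 59 is below the equilibrium price 60, so it is not binding; the market clears at P* = 60, Q* = 255.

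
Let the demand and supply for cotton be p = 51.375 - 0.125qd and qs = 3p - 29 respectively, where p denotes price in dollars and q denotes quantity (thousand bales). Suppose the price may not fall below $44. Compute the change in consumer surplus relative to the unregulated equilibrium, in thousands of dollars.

Rearranging demand gives qd = 411 - 8p. Equilibrium: 411 - 8p = 3p - 29, so 440 = 11p and p* = 40, q* = 91.
The floor of 44 is above the equilibrium price 40, so it binds.
At p = 44: qd = 411 - 8·44 = 59 and qs = 3·44 - 29 = 103.
Consumer surplus without the control is ½ · (51.375 - 40) · 91 = 517.5625.
With the floor, consumers buy 59 units at 44, so CS = ½ · (51.375 - 44) · 59 = 217.5625.
Change in consumer surplus = 217.5625 - 517.5625 = -300.

-300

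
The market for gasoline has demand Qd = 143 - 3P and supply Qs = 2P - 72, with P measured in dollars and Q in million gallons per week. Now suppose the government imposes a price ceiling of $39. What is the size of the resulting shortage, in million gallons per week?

Setting quantity demanded equal to quantity supplied, 143 - 3P = 2P - 72, gives P* = 43 and Q* = 14.
The ceiling of 39 is below the equilibrium price 43, so it binds.
At P = 39: Qd = 143 - 3·39 = 26 and Qs = 2·39 - 72 = 6.
Shortage = Qd - Qs = 26 - 6 = 20.

20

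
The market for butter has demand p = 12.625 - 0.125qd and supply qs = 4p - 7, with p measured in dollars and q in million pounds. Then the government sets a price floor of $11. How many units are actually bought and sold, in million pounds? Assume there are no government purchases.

Rearranging demand gives qd = 101 - 8p. Without the control the market clears where 101 - 8p = 4p - 7, i.e. p* = 9 and q* = 29.
Since 11 > 9, the floor is binding.
At p = 11: qd = 101 - 8·11 = 13 and qs = 4·11 - 7 = 37.
The quantity actually transacted is the short side, demand: 13.

13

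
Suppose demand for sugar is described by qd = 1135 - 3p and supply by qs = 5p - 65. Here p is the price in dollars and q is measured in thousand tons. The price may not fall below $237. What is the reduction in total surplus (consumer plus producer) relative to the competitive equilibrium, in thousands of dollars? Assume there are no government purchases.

18165.6

Setting quantity demanded equal to quantity supplied, 1135 - 3p = 5p - 65, gives p* = 150 and q* = 685.
Since 237 > 150, the floor is binding.
At p = 237: qd = 1135 - 3·237 = 424 and qs = 5·237 - 65 = 1120.
Quantity traded falls to 424. At q = 424 the demand price is (1135 - 424)/3 = 237 and the supply price is (65 + 424)/5 = 97.8.
Deadweight loss = ½ · (237 - 97.8) · (685 - 424) = ½ · 139.2 · 261 = 18165.6.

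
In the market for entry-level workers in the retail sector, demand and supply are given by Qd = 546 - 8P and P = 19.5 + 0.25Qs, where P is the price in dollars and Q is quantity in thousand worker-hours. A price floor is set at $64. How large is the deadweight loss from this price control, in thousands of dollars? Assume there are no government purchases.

1728

Rearranging supply gives Qs = 4P - 78. Without the control the market clears where 546 - 8P = 4P - 78, i.e. P* = 52 and Q* = 130.
The floor of 64 is above the equilibrium price 52, so it binds.
At P = 64: Qd = 546 - 8·64 = 34 and Qs = 4·64 - 78 = 178.
Quantity traded falls to 34. At Q = 34 the demand price is (546 - 34)/8 = 64 and the supply price is (78 + 34)/4 = 28.
Deadweight loss = ½ · (64 - 28) · (130 - 34) = ½ · 36 · 96 = 1728.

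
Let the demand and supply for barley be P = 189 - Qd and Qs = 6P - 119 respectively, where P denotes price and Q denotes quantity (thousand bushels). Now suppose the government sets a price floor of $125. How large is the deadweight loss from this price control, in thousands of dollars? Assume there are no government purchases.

Rearranging demand gives Qd = 189 - P. In a free market, 189 - P = 6P - 119 gives the equilibrium P* = 44, Q* = 145.
Because the floor (125) lies above the market-clearing price, it is binding.
At P = 125: Qd = 189 - 125 = 64 and Qs = 6·125 - 119 = 631.
Quantity traded falls to 64. At Q = 64 the demand price is 189 - 64 = 125 and the supply price is (119 + 64)/6 = 30.5.
Deadweight loss = ½ · (125 - 30.5) · (145 - 64) = ½ · 94.5 · 81 = 3827.25.

3827.25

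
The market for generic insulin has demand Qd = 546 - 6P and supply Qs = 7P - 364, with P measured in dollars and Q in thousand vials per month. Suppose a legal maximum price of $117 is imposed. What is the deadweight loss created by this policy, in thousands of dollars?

In a free market, 546 - 6P = 7P - 364 gives the equilibrium P* = 70, Q* = 126.
Since 117 is above P* = 70, the ceiling does not bind and the free-market outcome prevails.
Since the control does not bind, no trades are prevented and deadweight loss is zero.

0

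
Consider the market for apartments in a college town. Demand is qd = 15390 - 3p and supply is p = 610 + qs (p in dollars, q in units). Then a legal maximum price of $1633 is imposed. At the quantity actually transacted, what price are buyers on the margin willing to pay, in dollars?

4789

Rearranging supply gives qs = p - 610. Setting quantity demanded equal to quantity supplied, 15390 - 3p = p - 610, gives p* = 4000 and q* = 3390.
Because the ceiling (1633) lies below the market-clearing price, it is binding.
At p = 1633: qd = 15390 - 3·1633 = 10491 and qs = 1633 - 610 = 1023.
Only 1023 units reach the market. On the demand curve, the marginal buyer's willingness to pay at q = 1023 is (15390 - 1023)/3 = 4789.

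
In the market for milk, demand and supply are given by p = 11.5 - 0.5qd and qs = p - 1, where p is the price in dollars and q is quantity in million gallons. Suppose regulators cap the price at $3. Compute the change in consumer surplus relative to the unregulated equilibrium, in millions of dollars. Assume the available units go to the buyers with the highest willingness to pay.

3.75

Rearranging demand gives qd = 23 - 2p. Equilibrium: 23 - 2p = p - 1, so 24 = 3p and p* = 8, q* = 7.
Because the ceiling (3) lies below the market-clearing price, it is binding.
At p = 3: qd = 23 - 2·3 = 17 and qs = 3 - 1 = 2.
Consumer surplus without the control is ½ · (11.5 - 8) · 7 = 12.25.
With the ceiling, 2 units are sold at 3 (assume they go to the highest-value buyers). The demand price at q = 2 is 10.5, so CS = ½ · [(11.5 - 3) + (10.5 - 3)] · 2 = 16.
Change in consumer surplus = 16 - 12.25 = 3.75.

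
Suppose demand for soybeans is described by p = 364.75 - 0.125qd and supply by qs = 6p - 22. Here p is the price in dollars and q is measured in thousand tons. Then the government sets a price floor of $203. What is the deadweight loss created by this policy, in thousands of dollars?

0

Rearranging demand gives qd = 2918 - 8p. Without the control the market clears where 2918 - 8p = 6p - 22, i.e. p* = 210 and q* = 1238.
The floor of 203 is below the equilibrium price 210, so it is not binding; the market clears at p* = 210, q* = 1238.
Since the control does not bind, no trades are prevented and deadweight loss is zero.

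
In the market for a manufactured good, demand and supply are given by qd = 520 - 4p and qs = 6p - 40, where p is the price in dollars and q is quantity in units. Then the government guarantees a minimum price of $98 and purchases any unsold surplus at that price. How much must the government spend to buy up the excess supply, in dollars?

Setting quantity demanded equal to quantity supplied, 520 - 4p = 6p - 40, gives p* = 56 and q* = 296.
The floor of 98 is above the equilibrium price 56, so it binds.
At p = 98: qd = 520 - 4·98 = 128 and qs = 6·98 - 40 = 548.
Surplus = qs - qd = 420.
Government expenditure = surplus × support price = 420 × 98 = 41160.

41160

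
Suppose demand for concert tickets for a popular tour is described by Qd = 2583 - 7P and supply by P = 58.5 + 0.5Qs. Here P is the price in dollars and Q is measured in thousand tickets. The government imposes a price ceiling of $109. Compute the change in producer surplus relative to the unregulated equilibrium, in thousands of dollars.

-55772

Rearranging supply gives Qs = 2P - 117. Setting quantity demanded equal to quantity supplied, 2583 - 7P = 2P - 117, gives P* = 300 and Q* = 483.
Since 109 < 300, the ceiling is binding.
At P = 109: Qd = 2583 - 7·109 = 1820 and Qs = 2·109 - 117 = 101.
Producer surplus without the control is ½ · (300 - 58.5) · 483 = 58322.25.
With the ceiling, producers sell 101 units at 109, so PS = ½ · (109 - 58.5) · 101 = 2550.25.
Change in producer surplus = 2550.25 - 58322.25 = -55772.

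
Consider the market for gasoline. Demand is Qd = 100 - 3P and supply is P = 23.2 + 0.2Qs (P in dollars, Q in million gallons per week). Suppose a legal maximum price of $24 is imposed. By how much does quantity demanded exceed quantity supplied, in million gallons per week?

24

Rearranging supply gives Qs = 5P - 116. Without the control the market clears where 100 - 3P = 5P - 116, i.e. P* = 27 and Q* = 19.
The ceiling of 24 is below the equilibrium price 27, so it binds.
At P = 24: Qd = 100 - 3·24 = 28 and Qs = 5·24 - 116 = 4.
Shortage = Qd - Qs = 28 - 4 = 24.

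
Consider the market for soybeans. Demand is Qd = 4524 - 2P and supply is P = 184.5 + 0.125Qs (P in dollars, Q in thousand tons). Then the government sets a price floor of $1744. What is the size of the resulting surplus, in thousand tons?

Rearranging supply gives Qs = 8P - 1476. In a free market, 4524 - 2P = 8P - 1476 gives the equilibrium P* = 600, Q* = 3324.
Since 1744 > 600, the floor is binding.
At P = 1744: Qd = 4524 - 2·1744 = 1036 and Qs = 8·1744 - 1476 = 12476.
Surplus = Qs - Qd = 12476 - 1036 = 11440.

11440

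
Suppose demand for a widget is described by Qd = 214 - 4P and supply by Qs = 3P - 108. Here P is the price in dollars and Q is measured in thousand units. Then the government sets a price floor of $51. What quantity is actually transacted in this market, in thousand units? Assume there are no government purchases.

Setting quantity demanded equal to quantity supplied, 214 - 4P = 3P - 108, gives P* = 46 and Q* = 30.
The floor of 51 is above the equilibrium price 46, so it binds.
At P = 51: Qd = 214 - 4·51 = 10 and Qs = 3·51 - 108 = 45.
The quantity actually transacted is the short side, demand: 10.

10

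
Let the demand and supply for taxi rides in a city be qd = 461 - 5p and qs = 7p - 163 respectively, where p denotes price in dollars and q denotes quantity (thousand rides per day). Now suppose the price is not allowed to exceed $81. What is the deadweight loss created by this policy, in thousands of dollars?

Without the control the market clears where 461 - 5p = 7p - 163, i.e. p* = 52 and q* = 201.
The ceiling of 81 is above the equilibrium price 52, so it is not binding; the market clears at p* = 52, q* = 201.
Since the control does not bind, no trades are prevented and deadweight loss is zero.

0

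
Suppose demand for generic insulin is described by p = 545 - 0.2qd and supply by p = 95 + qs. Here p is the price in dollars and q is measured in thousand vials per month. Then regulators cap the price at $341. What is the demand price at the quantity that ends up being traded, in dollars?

Rearranging demand gives qd = 2725 - 5p; rearranging supply gives qs = p - 95. Without the control the market clears where 2725 - 5p = p - 95, i.e. p* = 470 and q* = 375.
Because the ceiling (341) lies below the market-clearing price, it is binding.
At p = 341: qd = 2725 - 5·341 = 1020 and qs = 341 - 95 = 246.
Only 246 units reach the market. On the demand curve, the marginal buyer's willingness to pay at q = 246 is (2725 - 246)/5 = 495.8.

495.8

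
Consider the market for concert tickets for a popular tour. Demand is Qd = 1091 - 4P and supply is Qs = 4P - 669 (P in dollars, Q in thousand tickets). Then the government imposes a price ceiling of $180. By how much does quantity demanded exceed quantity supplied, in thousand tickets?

320

Equilibrium: 1091 - 4P = 4P - 669, so 1760 = 8P and P* = 220, Q* = 211.
The ceiling of 180 is below the equilibrium price 220, so it binds.
At P = 180: Qd = 1091 - 4·180 = 371 and Qs = 4·180 - 669 = 51.
Shortage = Qd - Qs = 371 - 51 = 320.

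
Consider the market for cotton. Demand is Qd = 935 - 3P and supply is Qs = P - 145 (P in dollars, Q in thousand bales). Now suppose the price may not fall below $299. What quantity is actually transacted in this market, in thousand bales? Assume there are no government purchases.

38

Without the control the market clears where 935 - 3P = P - 145, i.e. P* = 270 and Q* = 125.
The floor of 299 is above the equilibrium price 270, so it binds.
At P = 299: Qd = 935 - 3·299 = 38 and Qs = 299 - 145 = 154.
The quantity actually transacted is the short side, demand: 38.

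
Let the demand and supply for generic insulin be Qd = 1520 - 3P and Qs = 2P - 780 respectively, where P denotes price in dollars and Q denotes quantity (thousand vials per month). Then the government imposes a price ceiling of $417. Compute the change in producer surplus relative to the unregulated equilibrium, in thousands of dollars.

In a free market, 1520 - 3P = 2P - 780 gives the equilibrium P* = 460, Q* = 140.
Because the ceiling (417) lies below the market-clearing price, it is binding.
At P = 417: Qd = 1520 - 3·417 = 269 and Qs = 2·417 - 780 = 54.
Producer surplus without the control is ½ · (460 - 390) · 140 = 4900.
With the ceiling, producers sell 54 units at 417, so PS = ½ · (417 - 390) · 54 = 729.
Change in producer surplus = 729 - 4900 = -4171.

-4171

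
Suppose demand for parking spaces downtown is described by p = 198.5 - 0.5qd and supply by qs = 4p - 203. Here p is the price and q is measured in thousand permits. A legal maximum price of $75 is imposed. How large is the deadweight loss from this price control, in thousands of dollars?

Rearranging demand gives qd = 397 - 2p. Setting quantity demanded equal to quantity supplied, 397 - 2p = 4p - 203, gives p* = 100 and q* = 197.
Because the ceiling (75) lies below the market-clearing price, it is binding.
At p = 75: qd = 397 - 2·75 = 247 and qs = 4·75 - 203 = 97.
Quantity traded falls to 97. At q = 97 the demand price is (397 - 97)/2 = 150 and the supply price is (203 + 97)/4 = 75.
Deadweight loss = ½ · (150 - 75) · (197 - 97) = ½ · 75 · 100 = 3750.

3750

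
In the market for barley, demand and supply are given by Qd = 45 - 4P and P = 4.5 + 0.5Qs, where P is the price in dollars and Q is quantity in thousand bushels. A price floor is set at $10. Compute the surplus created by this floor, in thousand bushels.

6

Rearranging supply gives Qs = 2P - 9. Equilibrium: 45 - 4P = 2P - 9, so 54 = 6P and P* = 9, Q* = 9.
The floor of 10 is above the equilibrium price 9, so it binds.
At P = 10: Qd = 45 - 4·10 = 5 and Qs = 2·10 - 9 = 11.
Surplus = Qs - Qd = 11 - 5 = 6.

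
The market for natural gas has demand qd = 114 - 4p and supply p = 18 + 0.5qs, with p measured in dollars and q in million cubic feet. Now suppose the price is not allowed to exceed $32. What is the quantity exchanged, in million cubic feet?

Rearranging supply gives qs = 2p - 36. In a free market, 114 - 4p = 2p - 36 gives the equilibrium p* = 25, q* = 14.
The ceiling of 32 is above the equilibrium price 25, so it is not binding; the market clears at p* = 25, q* = 14.

14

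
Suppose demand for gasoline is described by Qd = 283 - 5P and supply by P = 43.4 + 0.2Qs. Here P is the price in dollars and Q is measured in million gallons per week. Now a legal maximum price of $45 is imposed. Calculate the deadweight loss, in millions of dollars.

125

Rearranging supply gives Qs = 5P - 217. In a free market, 283 - 5P = 5P - 217 gives the equilibrium P* = 50, Q* = 33.
The ceiling of 45 is below the equilibrium price 50, so it binds.
At P = 45: Qd = 283 - 5·45 = 58 and Qs = 5·45 - 217 = 8.
Quantity traded falls to 8. At Q = 8 the demand price is (283 - 8)/5 = 55 and the supply price is (217 + 8)/5 = 45.
Deadweight loss = ½ · (55 - 45) · (33 - 8) = ½ · 10 · 25 = 125.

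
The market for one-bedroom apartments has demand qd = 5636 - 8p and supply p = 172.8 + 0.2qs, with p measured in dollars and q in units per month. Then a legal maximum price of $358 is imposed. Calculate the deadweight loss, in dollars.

81916.25

Rearranging supply gives qs = 5p - 864. Setting quantity demanded equal to quantity supplied, 5636 - 8p = 5p - 864, gives p* = 500 and q* = 1636.
Since 358 < 500, the ceiling is binding.
At p = 358: qd = 5636 - 8·358 = 2772 and qs = 5·358 - 864 = 926.
Quantity traded falls to 926. At q = 926 the demand price is (5636 - 926)/8 = 588.75 and the supply price is (864 + 926)/5 = 358.
Deadweight loss = ½ · (588.75 - 358) · (1636 - 926) = ½ · 230.75 · 710 = 81916.25.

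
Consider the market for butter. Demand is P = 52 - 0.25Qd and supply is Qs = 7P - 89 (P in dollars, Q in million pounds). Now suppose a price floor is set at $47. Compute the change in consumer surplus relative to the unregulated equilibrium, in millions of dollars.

-1200

Rearranging demand gives Qd = 208 - 4P. Setting quantity demanded equal to quantity supplied, 208 - 4P = 7P - 89, gives P* = 27 and Q* = 100.
The floor of 47 is above the equilibrium price 27, so it binds.
At P = 47: Qd = 208 - 4·47 = 20 and Qs = 7·47 - 89 = 240.
Consumer surplus without the control is ½ · (52 - 27) · 100 = 1250.
With the floor, consumers buy 20 units at 47, so CS = ½ · (52 - 47) · 20 = 50.
Change in consumer surplus = 50 - 1250 = -1200.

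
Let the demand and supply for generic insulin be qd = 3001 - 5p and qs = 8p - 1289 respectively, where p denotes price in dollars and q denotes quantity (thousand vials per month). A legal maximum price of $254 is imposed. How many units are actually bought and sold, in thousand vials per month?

Equilibrium: 3001 - 5p = 8p - 1289, so 4290 = 13p and p* = 330, q* = 1351.
Because the ceiling (254) lies below the market-clearing price, it is binding.
At p = 254: qd = 3001 - 5·254 = 1731 and qs = 8·254 - 1289 = 743.
The quantity actually transacted is the short side, supply: 743.

743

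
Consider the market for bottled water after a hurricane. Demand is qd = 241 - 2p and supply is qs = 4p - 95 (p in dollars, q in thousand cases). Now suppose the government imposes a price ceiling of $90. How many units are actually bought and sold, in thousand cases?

Setting quantity demanded equal to quantity supplied, 241 - 2p = 4p - 95, gives p* = 56 and q* = 129.
The ceiling of 90 is above the equilibrium price 56, so it is not binding; the market clears at p* = 56, q* = 129.

129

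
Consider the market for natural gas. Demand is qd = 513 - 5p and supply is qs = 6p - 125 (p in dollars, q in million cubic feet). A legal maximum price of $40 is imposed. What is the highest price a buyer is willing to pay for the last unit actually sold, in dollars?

79.6

Equilibrium: 513 - 5p = 6p - 125, so 638 = 11p and p* = 58, q* = 223.
Since 40 < 58, the ceiling is binding.
At p = 40: qd = 513 - 5·40 = 313 and qs = 6·40 - 125 = 115.
Only 115 units reach the market. On the demand curve, the marginal buyer's willingness to pay at q = 115 is (513 - 115)/5 = 79.6.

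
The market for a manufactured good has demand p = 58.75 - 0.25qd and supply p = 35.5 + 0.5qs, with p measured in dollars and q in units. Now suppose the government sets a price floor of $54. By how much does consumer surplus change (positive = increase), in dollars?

-75

Rearranging demand gives qd = 235 - 4p; rearranging supply gives qs = 2p - 71. Equilibrium: 235 - 4p = 2p - 71, so 306 = 6p and p* = 51, q* = 31.
Since 54 > 51, the floor is binding.
At p = 54: qd = 235 - 4·54 = 19 and qs = 2·54 - 71 = 37.
Consumer surplus without the control is ½ · (58.75 - 51) · 31 = 120.125.
With the floor, consumers buy 19 units at 54, so CS = ½ · (58.75 - 54) · 19 = 45.125.
Change in consumer surplus = 45.125 - 120.125 = -75.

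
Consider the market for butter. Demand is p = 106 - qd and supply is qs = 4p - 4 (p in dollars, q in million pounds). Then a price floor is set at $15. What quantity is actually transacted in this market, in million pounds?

Rearranging demand gives qd = 106 - p. Equilibrium: 106 - p = 4p - 4, so 110 = 5p and p* = 22, q* = 84.
Since 15 is below p* = 22, the floor does not bind and the free-market outcome prevails.

84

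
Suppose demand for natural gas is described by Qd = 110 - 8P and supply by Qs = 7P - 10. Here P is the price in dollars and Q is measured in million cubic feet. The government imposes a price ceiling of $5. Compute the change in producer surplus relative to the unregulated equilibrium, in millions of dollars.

Without the control the market clears where 110 - 8P = 7P - 10, i.e. P* = 8 and Q* = 46.
The ceiling of 5 is below the equilibrium price 8, so it binds.
At P = 5: Qd = 110 - 8·5 = 70 and Qs = 7·5 - 10 = 25.
Producer surplus without the control is ½ · (8 - 10/7) · 46 = 1058/7.
With the ceiling, producers sell 25 units at 5, so PS = ½ · (5 - 10/7) · 25 = 625/14.
Change in producer surplus = 625/14 - 1058/7 = -106.5.

-106.5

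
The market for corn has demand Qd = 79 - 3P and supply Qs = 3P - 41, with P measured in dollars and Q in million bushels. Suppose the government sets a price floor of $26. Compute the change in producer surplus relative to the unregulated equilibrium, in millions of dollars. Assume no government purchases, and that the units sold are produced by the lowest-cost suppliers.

Without the control the market clears where 79 - 3P = 3P - 41, i.e. P* = 20 and Q* = 19.
Because the floor (26) lies above the market-clearing price, it is binding.
At P = 26: Qd = 79 - 3·26 = 1 and Qs = 3·26 - 41 = 37.
Producer surplus without the control is ½ · (20 - 41/3) · 19 = 361/6.
With the floor, 1 units are sold at 26. The supply price at Q = 1 is 14, so PS = ½ · [(26 - 41/3) + (26 - 14)] · 1 = 73/6.
Change in producer surplus = 73/6 - 361/6 = -48.

-48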